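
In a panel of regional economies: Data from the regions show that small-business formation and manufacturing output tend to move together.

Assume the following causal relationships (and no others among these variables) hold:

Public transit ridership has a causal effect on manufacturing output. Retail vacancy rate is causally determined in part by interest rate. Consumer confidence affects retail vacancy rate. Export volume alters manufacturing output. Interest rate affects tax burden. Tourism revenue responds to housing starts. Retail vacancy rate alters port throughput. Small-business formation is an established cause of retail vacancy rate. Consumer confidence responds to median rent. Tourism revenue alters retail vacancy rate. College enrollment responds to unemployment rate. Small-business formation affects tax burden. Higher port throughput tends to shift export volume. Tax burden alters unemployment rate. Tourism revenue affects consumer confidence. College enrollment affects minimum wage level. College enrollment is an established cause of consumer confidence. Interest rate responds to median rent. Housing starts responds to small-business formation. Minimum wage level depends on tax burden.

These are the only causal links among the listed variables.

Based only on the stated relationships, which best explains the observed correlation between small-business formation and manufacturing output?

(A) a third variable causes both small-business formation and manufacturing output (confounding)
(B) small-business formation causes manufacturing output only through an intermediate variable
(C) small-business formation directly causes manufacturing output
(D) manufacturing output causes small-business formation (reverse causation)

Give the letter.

Small-business formation reaches manufacturing output through small-business formation → retail vacancy rate → port throughput → export volume → manufacturing output — an indirect causal chain with no direct small-business formation → manufacturing output link. No variable causes both small-business formation and manufacturing output, so confounding is ruled out; the effect is mediated.

B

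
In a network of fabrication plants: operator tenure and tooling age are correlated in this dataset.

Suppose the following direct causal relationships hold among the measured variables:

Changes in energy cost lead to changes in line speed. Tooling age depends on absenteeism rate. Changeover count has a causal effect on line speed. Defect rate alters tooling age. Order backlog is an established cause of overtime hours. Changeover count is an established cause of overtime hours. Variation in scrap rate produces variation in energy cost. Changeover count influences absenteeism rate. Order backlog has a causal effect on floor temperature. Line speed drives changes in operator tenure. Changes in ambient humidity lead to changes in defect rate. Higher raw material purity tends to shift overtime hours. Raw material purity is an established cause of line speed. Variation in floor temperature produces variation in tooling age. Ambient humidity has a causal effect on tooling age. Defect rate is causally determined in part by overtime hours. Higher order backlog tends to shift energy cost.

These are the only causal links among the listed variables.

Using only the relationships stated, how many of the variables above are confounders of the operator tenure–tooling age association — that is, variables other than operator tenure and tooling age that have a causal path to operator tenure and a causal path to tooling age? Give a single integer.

3

The common causes are: changeover count (to operator tenure via changeover count → line speed → operator tenure; to tooling age via changeover count → absenteeism rate → tooling age); order backlog (to operator tenure via order backlog → energy cost → line speed → operator tenure; to tooling age via order backlog → floor temperature → tooling age); raw material purity (to operator tenure via raw material purity → line speed → operator tenure; to tooling age via raw material purity → overtime hours → defect rate → tooling age).
Every other variable lacks a causal path to at least one of operator tenure and tooling age.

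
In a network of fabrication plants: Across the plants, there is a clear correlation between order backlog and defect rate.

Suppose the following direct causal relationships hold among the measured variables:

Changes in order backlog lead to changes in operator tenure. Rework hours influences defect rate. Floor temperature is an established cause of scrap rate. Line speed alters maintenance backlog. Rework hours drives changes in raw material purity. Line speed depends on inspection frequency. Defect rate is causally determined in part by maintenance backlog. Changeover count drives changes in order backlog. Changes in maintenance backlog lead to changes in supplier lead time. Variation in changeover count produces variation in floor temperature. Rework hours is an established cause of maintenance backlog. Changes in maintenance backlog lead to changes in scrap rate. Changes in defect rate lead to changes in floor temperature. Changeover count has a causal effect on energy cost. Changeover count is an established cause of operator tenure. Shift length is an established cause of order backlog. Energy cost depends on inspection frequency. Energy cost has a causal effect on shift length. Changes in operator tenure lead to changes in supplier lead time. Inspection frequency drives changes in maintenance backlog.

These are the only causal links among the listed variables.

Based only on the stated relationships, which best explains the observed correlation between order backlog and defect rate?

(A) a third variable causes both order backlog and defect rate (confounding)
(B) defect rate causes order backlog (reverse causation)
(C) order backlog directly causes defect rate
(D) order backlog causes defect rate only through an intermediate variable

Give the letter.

Inspection frequency causes order backlog (inspection frequency → energy cost → shift length → order backlog) and defect rate (inspection frequency → maintenance backlog → defect rate) — a common cause creating the correlation.
There is no stated path from order backlog to defect rate or from defect rate to order backlog, so neither direct nor reverse causation applies.

A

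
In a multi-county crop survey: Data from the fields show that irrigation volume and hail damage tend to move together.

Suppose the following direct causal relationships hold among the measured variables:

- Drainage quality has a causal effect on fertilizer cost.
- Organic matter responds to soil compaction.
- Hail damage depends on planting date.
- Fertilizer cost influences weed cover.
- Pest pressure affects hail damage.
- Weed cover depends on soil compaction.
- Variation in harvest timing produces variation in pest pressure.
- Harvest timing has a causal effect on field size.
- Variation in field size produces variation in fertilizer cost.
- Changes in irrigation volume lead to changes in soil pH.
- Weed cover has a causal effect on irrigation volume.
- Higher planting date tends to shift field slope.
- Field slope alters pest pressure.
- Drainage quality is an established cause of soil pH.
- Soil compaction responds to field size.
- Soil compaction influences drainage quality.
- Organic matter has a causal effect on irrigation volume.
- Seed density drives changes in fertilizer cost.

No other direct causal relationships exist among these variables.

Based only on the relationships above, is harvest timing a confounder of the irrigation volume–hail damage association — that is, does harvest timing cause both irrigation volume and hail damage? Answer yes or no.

Harvest timing has a causal path to irrigation volume (harvest timing → field size → fertilizer cost → weed cover → irrigation volume) and to hail damage (harvest timing → pest pressure → hail damage), so it is a common cause of both — a confounder.

yes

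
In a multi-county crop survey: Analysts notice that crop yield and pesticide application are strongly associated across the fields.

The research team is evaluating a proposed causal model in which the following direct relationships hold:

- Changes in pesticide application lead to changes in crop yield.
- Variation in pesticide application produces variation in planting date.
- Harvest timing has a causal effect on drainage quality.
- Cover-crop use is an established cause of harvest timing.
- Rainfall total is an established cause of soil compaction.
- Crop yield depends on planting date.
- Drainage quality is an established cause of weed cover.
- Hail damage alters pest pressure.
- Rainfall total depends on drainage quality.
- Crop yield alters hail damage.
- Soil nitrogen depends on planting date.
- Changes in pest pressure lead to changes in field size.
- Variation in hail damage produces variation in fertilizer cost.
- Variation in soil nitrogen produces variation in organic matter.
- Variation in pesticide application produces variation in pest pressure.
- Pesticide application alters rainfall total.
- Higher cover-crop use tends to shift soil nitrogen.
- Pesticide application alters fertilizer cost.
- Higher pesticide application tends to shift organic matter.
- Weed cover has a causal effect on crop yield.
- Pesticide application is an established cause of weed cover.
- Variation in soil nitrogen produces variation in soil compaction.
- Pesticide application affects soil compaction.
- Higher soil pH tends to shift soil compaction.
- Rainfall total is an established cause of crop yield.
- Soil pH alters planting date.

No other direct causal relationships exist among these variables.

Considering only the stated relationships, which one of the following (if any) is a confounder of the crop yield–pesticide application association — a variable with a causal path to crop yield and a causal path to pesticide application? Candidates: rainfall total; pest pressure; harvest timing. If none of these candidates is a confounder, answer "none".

None of the listed candidates has causal paths to both crop yield and pesticide application in the stated relationships, so none is a common cause.

none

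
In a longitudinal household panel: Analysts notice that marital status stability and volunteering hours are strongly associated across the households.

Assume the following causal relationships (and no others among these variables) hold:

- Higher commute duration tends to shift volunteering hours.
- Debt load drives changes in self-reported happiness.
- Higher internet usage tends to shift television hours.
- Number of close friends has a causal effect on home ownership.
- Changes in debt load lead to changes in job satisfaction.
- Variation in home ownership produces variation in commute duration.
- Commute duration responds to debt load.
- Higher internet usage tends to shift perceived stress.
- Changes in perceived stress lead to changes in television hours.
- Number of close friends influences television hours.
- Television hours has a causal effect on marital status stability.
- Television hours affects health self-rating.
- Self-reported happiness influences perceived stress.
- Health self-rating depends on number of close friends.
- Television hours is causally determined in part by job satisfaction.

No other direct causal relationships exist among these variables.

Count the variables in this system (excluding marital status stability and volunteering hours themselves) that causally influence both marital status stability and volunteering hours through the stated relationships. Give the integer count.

The common causes are: debt load (to marital status stability via debt load → job satisfaction → television hours → marital status stability; to volunteering hours via debt load → commute duration → volunteering hours); number of close friends (to marital status stability via number of close friends → television hours → marital status stability; to volunteering hours via number of close friends → home ownership → commute duration → volunteering hours).
Every other variable lacks a causal path to at least one of marital status stability and volunteering hours.

2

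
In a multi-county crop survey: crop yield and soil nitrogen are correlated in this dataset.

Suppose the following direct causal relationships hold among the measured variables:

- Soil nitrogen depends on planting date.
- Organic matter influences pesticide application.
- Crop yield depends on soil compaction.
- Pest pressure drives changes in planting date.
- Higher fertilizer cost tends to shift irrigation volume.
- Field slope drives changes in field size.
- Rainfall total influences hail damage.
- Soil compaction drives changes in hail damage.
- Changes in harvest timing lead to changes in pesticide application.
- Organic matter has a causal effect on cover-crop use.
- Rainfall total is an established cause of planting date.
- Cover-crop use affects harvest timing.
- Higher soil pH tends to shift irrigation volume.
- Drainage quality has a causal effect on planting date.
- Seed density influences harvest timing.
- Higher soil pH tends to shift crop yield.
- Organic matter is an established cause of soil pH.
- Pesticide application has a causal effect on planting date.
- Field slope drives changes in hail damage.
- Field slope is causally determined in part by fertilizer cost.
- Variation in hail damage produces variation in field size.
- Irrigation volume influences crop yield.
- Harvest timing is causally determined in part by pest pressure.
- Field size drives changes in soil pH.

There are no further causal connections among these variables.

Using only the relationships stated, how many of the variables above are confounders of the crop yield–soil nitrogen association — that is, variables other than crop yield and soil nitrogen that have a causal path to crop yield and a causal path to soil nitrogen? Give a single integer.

The common causes are: organic matter (to crop yield via organic matter → soil pH → crop yield; to soil nitrogen via organic matter → pesticide application → planting date → soil nitrogen); rainfall total (to crop yield via rainfall total → hail damage → field size → soil pH → crop yield; to soil nitrogen via rainfall total → planting date → soil nitrogen).
Every other variable lacks a causal path to at least one of crop yield and soil nitrogen.

2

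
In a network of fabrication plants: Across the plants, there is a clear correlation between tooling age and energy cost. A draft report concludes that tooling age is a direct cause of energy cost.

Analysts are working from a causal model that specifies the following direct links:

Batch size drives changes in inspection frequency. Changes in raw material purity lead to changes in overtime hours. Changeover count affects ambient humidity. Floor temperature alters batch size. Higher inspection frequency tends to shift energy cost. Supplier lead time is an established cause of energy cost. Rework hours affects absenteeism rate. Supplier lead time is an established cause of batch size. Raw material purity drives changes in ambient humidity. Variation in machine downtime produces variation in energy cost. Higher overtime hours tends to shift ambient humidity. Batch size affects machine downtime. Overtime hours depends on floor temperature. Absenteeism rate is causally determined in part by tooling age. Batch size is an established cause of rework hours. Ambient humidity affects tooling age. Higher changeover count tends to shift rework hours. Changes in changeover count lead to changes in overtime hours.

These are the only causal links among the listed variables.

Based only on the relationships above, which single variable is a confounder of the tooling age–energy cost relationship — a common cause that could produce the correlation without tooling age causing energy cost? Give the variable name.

floor temperature

Floor temperature has a causal path to tooling age (floor temperature → overtime hours → ambient humidity → tooling age) and a separate causal path to energy cost (floor temperature → batch size → machine downtime → energy cost), so it is a common cause of both.
No stated relationship gives tooling age a causal route to energy cost, so the correlation is explained by the shared upstream cause rather than a direct effect.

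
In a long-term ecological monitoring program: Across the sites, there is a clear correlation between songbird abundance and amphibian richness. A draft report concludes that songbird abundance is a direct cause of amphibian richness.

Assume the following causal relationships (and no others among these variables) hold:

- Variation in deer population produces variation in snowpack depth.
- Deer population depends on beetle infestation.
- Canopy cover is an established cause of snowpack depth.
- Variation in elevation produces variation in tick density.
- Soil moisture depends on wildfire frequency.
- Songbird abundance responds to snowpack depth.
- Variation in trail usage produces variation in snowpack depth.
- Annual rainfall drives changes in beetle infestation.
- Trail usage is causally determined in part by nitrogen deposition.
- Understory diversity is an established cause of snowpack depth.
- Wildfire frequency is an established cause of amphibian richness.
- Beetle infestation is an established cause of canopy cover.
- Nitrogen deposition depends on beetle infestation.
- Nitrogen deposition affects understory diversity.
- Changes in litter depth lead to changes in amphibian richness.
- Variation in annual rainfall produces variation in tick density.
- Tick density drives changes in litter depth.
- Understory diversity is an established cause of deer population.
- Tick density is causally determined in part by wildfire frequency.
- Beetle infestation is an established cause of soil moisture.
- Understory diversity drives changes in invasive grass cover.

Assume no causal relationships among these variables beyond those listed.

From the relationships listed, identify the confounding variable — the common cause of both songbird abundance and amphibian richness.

Annual rainfall has a causal path to songbird abundance (annual rainfall → beetle infestation → deer population → snowpack depth → songbird abundance) and a separate causal path to amphibian richness (annual rainfall → tick density → litter depth → amphibian richness), so it is a common cause of both.
No stated relationship gives songbird abundance a causal route to amphibian richness, so the correlation is explained by the shared upstream cause rather than a direct effect.

annual rainfall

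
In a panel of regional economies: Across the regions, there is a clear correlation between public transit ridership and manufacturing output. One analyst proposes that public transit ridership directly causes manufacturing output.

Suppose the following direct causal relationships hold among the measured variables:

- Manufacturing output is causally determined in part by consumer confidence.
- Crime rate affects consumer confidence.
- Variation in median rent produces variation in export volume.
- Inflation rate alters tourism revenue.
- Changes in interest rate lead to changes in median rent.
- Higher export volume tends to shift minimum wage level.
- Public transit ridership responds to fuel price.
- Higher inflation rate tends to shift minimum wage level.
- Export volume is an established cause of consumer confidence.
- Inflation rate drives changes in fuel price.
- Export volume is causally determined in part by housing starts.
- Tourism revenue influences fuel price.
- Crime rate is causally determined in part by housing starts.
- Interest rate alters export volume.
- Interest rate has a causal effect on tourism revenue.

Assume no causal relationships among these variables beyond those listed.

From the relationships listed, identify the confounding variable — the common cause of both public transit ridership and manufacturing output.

Interest rate has a causal path to public transit ridership (interest rate → tourism revenue → fuel price → public transit ridership) and a separate causal path to manufacturing output (interest rate → export volume → consumer confidence → manufacturing output), so it is a common cause of both.
No stated relationship gives public transit ridership a causal route to manufacturing output, so the correlation is explained by the shared upstream cause rather than a direct effect.

interest rate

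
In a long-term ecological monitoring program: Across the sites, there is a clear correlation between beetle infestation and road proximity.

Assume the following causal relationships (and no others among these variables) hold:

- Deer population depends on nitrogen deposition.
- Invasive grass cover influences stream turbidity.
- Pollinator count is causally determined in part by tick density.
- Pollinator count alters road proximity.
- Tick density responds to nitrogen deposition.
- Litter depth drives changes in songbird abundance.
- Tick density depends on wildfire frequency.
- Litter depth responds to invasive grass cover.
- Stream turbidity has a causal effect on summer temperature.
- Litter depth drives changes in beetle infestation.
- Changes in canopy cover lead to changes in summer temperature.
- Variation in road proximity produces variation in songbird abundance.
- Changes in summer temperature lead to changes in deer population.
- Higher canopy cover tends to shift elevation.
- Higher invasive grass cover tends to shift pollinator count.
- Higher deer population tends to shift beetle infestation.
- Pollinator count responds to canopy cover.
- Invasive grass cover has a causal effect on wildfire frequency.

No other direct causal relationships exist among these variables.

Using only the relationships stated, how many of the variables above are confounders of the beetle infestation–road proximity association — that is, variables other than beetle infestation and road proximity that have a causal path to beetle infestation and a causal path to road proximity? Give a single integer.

3

The common causes are: canopy cover (to beetle infestation via canopy cover → summer temperature → deer population → beetle infestation; to road proximity via canopy cover → pollinator count → road proximity); invasive grass cover (to beetle infestation via invasive grass cover → litter depth → beetle infestation; to road proximity via invasive grass cover → pollinator count → road proximity); nitrogen deposition (to beetle infestation via nitrogen deposition → deer population → beetle infestation; to road proximity via nitrogen deposition → tick density → pollinator count → road proximity).
Every other variable lacks a causal path to at least one of beetle infestation and road proximity.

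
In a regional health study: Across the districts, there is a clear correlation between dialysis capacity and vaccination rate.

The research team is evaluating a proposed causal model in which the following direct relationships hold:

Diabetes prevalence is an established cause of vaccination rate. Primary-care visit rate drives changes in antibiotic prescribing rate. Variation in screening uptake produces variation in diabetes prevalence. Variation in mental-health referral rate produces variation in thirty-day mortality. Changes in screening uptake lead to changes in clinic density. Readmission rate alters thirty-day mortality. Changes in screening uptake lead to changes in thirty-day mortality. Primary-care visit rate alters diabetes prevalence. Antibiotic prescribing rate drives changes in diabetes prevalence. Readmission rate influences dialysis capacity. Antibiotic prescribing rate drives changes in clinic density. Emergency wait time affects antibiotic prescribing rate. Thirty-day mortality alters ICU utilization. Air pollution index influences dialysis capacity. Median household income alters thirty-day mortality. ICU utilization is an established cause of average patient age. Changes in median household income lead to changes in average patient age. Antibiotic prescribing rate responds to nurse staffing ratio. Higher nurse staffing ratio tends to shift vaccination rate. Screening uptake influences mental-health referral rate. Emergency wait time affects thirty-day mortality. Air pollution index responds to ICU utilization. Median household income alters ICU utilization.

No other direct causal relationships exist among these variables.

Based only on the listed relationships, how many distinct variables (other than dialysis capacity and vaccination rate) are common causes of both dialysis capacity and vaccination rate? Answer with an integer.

The common causes are: emergency wait time (to dialysis capacity via emergency wait time → thirty-day mortality → ICU utilization → air pollution index → dialysis capacity; to vaccination rate via emergency wait time → antibiotic prescribing rate → diabetes prevalence → vaccination rate); screening uptake (to dialysis capacity via screening uptake → thirty-day mortality → ICU utilization → air pollution index → dialysis capacity; to vaccination rate via screening uptake → diabetes prevalence → vaccination rate).
Every other variable lacks a causal path to at least one of dialysis capacity and vaccination rate.

2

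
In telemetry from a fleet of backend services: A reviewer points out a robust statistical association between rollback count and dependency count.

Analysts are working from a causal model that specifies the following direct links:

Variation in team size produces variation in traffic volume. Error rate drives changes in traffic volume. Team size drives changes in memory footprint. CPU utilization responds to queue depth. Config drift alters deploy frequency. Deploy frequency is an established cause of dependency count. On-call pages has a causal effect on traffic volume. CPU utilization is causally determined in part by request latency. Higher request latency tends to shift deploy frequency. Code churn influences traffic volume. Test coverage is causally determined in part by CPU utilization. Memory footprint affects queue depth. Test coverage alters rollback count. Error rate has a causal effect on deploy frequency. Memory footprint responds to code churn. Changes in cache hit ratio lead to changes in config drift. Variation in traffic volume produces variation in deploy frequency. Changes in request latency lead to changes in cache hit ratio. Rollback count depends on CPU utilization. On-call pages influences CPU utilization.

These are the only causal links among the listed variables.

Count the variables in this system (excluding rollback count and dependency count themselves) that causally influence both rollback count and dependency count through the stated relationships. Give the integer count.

The common causes are: code churn (to rollback count via code churn → memory footprint → queue depth → CPU utilization → rollback count; to dependency count via code churn → traffic volume → deploy frequency → dependency count); on-call pages (to rollback count via on-call pages → CPU utilization → rollback count; to dependency count via on-call pages → traffic volume → deploy frequency → dependency count); request latency (to rollback count via request latency → CPU utilization → rollback count; to dependency count via request latency → deploy frequency → dependency count); team size (to rollback count via team size → memory footprint → queue depth → CPU utilization → rollback count; to dependency count via team size → traffic volume → deploy frequency → dependency count).
Every other variable lacks a causal path to at least one of rollback count and dependency count.

4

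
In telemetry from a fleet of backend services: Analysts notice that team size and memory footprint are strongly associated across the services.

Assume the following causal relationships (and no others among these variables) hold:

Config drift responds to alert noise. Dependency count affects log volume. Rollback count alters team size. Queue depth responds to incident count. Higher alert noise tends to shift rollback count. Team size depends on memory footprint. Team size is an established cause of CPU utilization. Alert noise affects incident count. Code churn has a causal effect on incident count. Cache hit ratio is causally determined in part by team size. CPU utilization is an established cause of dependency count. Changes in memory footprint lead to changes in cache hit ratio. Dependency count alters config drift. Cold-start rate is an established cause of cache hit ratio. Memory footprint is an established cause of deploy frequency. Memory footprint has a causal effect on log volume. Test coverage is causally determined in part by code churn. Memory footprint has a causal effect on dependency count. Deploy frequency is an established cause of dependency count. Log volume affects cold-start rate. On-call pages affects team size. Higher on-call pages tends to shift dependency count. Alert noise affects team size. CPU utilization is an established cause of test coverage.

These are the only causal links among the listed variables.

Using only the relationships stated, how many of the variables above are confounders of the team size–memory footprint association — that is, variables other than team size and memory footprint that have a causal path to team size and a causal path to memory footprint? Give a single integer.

No listed variable has a causal path to both team size and memory footprint, so there are no common causes.

0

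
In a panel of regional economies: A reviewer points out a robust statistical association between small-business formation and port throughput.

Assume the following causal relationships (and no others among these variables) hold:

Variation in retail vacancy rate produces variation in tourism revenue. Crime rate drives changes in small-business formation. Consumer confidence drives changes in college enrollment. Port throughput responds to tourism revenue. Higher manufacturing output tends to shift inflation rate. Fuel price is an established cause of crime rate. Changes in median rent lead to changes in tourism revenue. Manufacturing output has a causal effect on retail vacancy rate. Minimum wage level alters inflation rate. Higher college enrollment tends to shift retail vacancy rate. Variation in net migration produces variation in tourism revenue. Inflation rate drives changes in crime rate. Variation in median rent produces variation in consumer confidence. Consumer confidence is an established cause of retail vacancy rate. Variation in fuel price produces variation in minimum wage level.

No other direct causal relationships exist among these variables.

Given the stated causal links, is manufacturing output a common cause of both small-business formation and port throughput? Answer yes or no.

Manufacturing output has a causal path to small-business formation (manufacturing output → inflation rate → crime rate → small-business formation) and to port throughput (manufacturing output → retail vacancy rate → tourism revenue → port throughput), so it is a common cause of both — a confounder.

yes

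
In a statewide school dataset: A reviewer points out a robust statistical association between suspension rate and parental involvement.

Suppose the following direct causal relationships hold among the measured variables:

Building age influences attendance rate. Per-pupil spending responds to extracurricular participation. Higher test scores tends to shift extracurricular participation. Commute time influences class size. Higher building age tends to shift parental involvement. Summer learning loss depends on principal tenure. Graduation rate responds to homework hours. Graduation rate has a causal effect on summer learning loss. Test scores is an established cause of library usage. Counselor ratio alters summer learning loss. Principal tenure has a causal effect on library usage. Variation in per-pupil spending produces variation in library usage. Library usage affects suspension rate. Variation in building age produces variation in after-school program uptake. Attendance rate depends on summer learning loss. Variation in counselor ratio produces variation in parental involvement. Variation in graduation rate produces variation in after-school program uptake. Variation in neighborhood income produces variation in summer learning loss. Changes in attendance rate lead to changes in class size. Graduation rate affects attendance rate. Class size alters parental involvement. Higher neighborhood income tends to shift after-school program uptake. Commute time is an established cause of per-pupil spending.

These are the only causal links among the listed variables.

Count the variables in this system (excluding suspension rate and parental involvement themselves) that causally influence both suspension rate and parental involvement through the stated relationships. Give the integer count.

2

The common causes are: commute time (to suspension rate via commute time → per-pupil spending → library usage → suspension rate; to parental involvement via commute time → class size → parental involvement); principal tenure (to suspension rate via principal tenure → library usage → suspension rate; to parental involvement via principal tenure → summer learning loss → attendance rate → class size → parental involvement).
Every other variable lacks a causal path to at least one of suspension rate and parental involvement.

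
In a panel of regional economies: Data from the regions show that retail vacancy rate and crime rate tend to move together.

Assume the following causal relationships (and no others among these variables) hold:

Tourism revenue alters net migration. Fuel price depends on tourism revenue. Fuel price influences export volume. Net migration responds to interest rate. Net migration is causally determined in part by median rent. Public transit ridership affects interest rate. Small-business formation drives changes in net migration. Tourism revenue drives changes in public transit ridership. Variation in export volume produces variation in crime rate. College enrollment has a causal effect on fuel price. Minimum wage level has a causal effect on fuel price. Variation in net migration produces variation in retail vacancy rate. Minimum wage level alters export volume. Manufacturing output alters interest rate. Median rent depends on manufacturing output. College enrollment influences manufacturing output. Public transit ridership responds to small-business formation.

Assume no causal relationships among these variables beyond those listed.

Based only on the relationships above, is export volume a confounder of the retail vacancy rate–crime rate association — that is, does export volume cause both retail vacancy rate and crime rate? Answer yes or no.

Export volume has no stated causal path to retail vacancy rate. A confounder must cause both variables, so export volume does not qualify.

no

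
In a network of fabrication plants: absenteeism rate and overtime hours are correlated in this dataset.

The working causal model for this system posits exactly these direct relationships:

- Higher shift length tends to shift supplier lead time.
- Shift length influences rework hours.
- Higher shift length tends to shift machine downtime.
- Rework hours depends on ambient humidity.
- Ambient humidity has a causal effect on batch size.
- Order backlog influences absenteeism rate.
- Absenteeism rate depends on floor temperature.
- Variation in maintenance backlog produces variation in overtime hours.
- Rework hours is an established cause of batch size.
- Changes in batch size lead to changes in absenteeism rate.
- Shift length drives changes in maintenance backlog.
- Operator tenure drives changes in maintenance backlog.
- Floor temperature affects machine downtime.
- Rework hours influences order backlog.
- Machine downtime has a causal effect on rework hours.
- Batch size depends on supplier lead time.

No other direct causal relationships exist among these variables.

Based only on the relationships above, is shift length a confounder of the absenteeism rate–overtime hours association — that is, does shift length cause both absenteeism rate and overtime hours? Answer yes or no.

yes

Shift length has a causal path to absenteeism rate (shift length → rework hours → order backlog → absenteeism rate) and to overtime hours (shift length → maintenance backlog → overtime hours), so it is a common cause of both — a confounder.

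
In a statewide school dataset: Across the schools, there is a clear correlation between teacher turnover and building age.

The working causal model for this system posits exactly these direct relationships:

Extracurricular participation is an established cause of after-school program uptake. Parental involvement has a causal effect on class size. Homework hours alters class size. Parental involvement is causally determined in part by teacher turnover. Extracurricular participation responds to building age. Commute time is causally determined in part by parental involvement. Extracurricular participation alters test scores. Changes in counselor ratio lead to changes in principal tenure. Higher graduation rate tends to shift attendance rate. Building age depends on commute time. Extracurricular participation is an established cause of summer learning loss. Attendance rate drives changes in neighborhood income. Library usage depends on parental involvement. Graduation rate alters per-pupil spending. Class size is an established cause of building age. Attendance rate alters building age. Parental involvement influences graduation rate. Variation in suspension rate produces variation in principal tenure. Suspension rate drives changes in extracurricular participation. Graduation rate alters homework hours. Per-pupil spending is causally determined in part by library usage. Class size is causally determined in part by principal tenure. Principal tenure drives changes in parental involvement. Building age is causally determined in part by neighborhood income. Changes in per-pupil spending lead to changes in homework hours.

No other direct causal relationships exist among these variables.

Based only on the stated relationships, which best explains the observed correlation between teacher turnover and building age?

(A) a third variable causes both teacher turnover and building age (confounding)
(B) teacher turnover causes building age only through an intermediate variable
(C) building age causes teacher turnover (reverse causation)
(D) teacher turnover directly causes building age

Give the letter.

Teacher turnover reaches building age through teacher turnover → parental involvement → class size → building age — an indirect causal chain with no direct teacher turnover → building age link. No variable causes both teacher turnover and building age, so confounding is ruled out; the effect is mediated.

B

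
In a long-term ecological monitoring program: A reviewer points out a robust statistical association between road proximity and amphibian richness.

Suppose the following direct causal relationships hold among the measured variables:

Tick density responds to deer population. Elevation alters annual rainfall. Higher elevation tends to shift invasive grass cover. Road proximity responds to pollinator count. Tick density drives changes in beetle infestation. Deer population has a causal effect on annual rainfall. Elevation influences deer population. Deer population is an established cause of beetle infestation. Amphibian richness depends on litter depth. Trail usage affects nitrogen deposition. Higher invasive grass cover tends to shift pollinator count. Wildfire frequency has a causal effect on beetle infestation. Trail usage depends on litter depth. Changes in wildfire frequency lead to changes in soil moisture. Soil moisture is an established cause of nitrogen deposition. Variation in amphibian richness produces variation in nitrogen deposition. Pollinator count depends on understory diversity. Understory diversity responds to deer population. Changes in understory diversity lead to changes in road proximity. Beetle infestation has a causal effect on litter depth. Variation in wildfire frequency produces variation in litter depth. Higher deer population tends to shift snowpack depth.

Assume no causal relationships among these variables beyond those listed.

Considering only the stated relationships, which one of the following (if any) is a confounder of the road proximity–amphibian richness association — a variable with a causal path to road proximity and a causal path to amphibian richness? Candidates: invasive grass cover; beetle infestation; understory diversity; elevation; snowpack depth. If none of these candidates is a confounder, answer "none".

Elevation causes road proximity (elevation → invasive grass cover → pollinator count → road proximity) and also causes amphibian richness (elevation → deer population → beetle infestation → litter depth → amphibian richness); it is a common cause of both.
Each of the other candidates lacks a causal path to at least one of road proximity and amphibian richness, so they do not confound the relationship.

elevation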